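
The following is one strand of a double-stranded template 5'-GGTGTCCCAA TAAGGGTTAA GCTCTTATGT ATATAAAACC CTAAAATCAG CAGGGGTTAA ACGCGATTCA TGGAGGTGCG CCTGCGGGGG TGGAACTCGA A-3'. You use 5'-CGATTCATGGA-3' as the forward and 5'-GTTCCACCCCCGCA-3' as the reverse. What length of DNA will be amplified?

Scanning the template, CGATTCATGGA occurs at positions 64–74; this primer anneals to the bottom strand there with its 3' end pointing downstream.
The reverse primer's reverse complement is TGCGGGGGTGGAAC, which matches the template at positions 83–96.
The product runs from position 64 to position 96, so its length is 96 − 64 + 1 = 33 bp.

33 bp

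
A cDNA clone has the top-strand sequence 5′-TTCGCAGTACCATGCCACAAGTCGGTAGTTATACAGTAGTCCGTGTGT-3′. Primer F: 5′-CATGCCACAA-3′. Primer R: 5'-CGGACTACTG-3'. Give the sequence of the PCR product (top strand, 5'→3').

5'-CATGCCACAAGTCGGTAGTTATACAGTAGTCCG-3'

The forward primer matches the template at positions 11–20.
The reverse primer's reverse complement is CAGTAGTCCG, which matches the template at positions 34–43.
The product is the template from position 11 through 43 (33 bp).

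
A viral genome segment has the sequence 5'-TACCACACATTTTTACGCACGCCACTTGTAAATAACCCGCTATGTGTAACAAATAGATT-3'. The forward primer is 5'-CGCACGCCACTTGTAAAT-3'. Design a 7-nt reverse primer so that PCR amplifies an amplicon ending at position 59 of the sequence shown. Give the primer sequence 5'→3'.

The forward primer binds at positions 16–33; the product's 3' end on the top strand is position 59.
The reverse primer anneals to the top strand over positions 53–59, i.e. to ATAGATT.
Its sequence written 5'→3' is the reverse complement: AATCTAT.

5'-AATCTAT-3'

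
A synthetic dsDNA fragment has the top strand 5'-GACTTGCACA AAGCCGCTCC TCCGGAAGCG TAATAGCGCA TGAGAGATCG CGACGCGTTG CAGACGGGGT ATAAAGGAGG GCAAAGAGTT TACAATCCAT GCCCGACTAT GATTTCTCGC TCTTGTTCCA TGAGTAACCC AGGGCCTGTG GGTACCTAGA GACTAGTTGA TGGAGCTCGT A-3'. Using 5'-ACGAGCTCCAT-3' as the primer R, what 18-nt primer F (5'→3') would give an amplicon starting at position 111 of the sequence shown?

The reverse primer's reverse complement ATGGAGCTCGT matches the template at positions 170–180; the product starts at position 111.
The forward primer is identical to the top strand over positions 111–128: GATTTCTCGCTCTTGTTC.

5'-GATTTCTCGCTCTTGTTC-3'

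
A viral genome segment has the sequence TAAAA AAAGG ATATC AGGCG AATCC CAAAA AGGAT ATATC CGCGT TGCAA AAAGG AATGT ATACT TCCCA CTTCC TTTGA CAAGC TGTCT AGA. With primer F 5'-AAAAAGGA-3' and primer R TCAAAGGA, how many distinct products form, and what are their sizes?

Three products: 77 bp, 54 bp, 32 bp

The forward primer AAAAAGGA matches the top strand at positions 4–11, 27–34, 49–56.
The reverse primer's reverse complement is TCCTTTGA, matching at positions 73–80.
Each forward site pairs with the reverse site to give a product ending at position 80: sizes 77, 54, 32 bp.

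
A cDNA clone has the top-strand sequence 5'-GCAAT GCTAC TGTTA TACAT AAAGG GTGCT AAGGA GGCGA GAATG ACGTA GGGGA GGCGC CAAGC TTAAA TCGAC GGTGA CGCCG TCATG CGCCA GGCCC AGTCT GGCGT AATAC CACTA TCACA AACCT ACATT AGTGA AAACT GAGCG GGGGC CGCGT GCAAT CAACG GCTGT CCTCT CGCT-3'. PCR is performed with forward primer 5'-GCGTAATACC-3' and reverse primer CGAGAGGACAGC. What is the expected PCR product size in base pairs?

The forward primer matches the template at positions 107–116.
Reverse complement of the reverse primer: GCTGTCCTCTCG. This occurs on the top strand at positions 171–182.
The product runs from position 107 to position 182, so its length is 182 − 107 + 1 = 76 bp.

76 bp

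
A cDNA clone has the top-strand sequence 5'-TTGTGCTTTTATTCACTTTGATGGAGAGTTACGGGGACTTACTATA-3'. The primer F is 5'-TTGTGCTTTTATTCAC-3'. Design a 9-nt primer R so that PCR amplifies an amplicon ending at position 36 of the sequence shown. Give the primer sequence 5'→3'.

5'-CCCCGTAAC-3'

The forward primer binds at positions 1–16; the product's 3' end on the top strand is position 36.
The reverse primer anneals to the top strand over positions 28–36, i.e. to GTTACGGGG.
Its sequence written 5'→3' is the reverse complement: CCCCGTAAC.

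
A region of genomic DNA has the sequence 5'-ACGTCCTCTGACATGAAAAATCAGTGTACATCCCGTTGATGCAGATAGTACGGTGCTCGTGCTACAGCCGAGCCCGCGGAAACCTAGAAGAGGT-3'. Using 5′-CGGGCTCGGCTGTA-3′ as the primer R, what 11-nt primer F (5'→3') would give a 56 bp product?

The reverse primer's reverse complement TACAGCCGAGCCCG matches the template at positions 63–76, so the product ends at position 76.
A 56 bp product then starts at position 76 − 56 + 1 = 21.
The forward primer is identical to the top strand there: TCAGTGTACAT.

5'-TCAGTGTACAT-3'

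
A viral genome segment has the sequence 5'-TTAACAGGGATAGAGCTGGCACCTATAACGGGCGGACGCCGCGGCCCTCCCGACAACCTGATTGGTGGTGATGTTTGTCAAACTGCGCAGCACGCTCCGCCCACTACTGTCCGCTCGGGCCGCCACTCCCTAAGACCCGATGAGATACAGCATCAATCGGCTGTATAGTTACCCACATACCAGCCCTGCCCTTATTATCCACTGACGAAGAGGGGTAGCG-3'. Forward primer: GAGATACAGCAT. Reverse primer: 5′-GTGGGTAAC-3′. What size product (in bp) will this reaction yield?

35 bp

Forward primer GAGATACAGCAT is found on the top strand at positions 142–153.
Taking the reverse complement of GTGGGTAAC gives GTTACCCAC, found at positions 168–176 on the template; the primer anneals here to the top strand with its 3' end pointing upstream.
Amplicon spans positions 142–176: 35 bp.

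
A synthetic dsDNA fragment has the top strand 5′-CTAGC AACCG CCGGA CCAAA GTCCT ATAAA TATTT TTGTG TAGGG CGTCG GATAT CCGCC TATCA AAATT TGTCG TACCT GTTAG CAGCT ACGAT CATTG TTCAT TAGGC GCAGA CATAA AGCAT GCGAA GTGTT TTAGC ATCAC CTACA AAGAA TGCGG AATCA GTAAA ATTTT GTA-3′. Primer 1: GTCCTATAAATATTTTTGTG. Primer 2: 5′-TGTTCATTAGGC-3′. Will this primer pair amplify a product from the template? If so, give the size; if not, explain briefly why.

No product — both primers anneal to the same strand and extend in the same direction.

Primer 1 (GTCCTATAAATATTTTTGTG) matches the top strand at positions 21–40 (3' end points downstream).
Primer 2 (TGTTCATTAGGC) also matches the top strand directly, at positions 99–110 — its reverse complement GCCTAATGAACA is not present.
Both primers anneal to the bottom strand with 3' ends pointing the same way, so neither can prime synthesis back toward the other.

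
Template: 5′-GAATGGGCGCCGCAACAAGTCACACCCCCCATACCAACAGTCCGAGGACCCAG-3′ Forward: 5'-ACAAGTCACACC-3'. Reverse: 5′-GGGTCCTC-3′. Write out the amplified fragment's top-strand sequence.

5'-ACAAGTCACACCCCCCATACCAACAGTCCGAGGACCC-3'

Scanning the template, ACAAGTCACACC occurs at positions 15–26; this primer anneals to the bottom strand there with its 3' end pointing downstream.
Taking the reverse complement of GGGTCCTC gives GAGGACCC, found at positions 44–51 on the template; the primer anneals here to the top strand with its 3' end pointing upstream.
The product is the template from position 15 through 51 (37 bp).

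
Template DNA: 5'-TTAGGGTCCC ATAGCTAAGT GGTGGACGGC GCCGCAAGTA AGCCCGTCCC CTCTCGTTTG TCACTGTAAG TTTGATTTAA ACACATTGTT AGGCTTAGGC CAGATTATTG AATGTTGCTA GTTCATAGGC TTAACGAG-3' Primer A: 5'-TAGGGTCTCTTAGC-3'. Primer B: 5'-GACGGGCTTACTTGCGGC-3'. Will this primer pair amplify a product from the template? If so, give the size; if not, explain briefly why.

Primer A (TAGGGTCTCTTAGC) does not match the top strand, and its reverse complement GCTAAGAGACCCTA does not match either.
With no annealing site for primer A, no amplification occurs.

No product — primer A has no binding site in the template.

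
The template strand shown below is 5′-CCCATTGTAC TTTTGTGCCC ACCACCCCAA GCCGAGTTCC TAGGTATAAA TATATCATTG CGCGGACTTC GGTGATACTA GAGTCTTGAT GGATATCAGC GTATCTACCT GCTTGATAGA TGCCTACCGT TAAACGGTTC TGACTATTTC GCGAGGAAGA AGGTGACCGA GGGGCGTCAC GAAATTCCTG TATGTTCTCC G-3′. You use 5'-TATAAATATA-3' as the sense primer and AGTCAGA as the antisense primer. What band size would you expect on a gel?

101 bp

Forward primer TATAAATATA is found on the top strand at positions 45–54.
Taking the reverse complement of AGTCAGA gives TCTGACT, found at positions 139–145 on the template; the primer anneals here to the top strand with its 3' end pointing upstream.
Amplicon spans positions 45–145: 101 bp.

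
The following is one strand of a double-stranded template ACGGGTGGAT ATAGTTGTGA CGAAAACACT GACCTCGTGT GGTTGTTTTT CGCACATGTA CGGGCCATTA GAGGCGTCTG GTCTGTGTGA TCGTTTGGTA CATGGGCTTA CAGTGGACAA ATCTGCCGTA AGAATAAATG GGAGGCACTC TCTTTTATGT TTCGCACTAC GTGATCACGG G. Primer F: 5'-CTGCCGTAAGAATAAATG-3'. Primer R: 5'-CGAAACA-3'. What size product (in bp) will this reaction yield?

Scanning the template, CTGCCGTAAGAATAAATG occurs at positions 123–140; this primer anneals to the bottom strand there with its 3' end pointing downstream.
Reverse complement of the reverse primer: TGTTTCG. This occurs on the top strand at positions 158–164.
Product length = (reverse-primer end) − (forward-primer start) + 1 = 164 − 123 + 1 = 42 bp.

42 bp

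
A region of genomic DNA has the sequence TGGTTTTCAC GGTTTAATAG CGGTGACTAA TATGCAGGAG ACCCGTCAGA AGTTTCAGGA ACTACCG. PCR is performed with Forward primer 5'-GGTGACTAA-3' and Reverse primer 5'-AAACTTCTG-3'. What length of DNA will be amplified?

34 bp

Forward primer GGTGACTAA is found on the top strand at positions 22–30.
The reverse primer's reverse complement is CAGAAGTTT, which matches the template at positions 47–55.
Product length = (reverse-primer end) − (forward-primer start) + 1 = 55 − 22 + 1 = 34 bp.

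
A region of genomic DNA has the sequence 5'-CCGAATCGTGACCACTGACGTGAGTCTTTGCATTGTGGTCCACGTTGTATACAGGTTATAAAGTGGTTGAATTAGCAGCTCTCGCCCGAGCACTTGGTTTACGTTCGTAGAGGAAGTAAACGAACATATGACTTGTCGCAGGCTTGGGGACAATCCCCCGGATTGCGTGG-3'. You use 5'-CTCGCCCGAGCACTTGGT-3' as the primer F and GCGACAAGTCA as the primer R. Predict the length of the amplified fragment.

59 bp

Forward primer CTCGCCCGAGCACTTGGT is found on the top strand at positions 81–98.
Taking the reverse complement of GCGACAAGTCA gives TGACTTGTCGC, found at positions 129–139 on the template; the primer anneals here to the top strand with its 3' end pointing upstream.
Product length = (reverse-primer end) − (forward-primer start) + 1 = 139 − 81 + 1 = 59 bp.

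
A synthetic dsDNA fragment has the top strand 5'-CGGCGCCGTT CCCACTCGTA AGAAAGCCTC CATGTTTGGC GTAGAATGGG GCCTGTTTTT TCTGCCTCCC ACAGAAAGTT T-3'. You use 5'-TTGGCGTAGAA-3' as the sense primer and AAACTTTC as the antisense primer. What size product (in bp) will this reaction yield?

46 bp

The forward primer matches the template at positions 36–46.
Reverse complement of the reverse primer: GAAAGTTT. This occurs on the top strand at positions 74–81.
Product length = (reverse-primer end) − (forward-primer start) + 1 = 81 − 36 + 1 = 46 bp.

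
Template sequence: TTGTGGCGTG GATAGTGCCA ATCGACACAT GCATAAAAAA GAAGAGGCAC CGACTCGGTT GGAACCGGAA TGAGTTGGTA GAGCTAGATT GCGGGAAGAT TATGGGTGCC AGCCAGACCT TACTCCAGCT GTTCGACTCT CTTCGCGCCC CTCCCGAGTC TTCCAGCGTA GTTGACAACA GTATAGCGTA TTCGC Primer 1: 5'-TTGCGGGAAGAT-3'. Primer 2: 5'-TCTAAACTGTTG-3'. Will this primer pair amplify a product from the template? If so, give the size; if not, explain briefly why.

No product — primer 2 has no binding site in the template.

Primer 2 (TCTAAACTGTTG) does not match the top strand, and its reverse complement CAACAGTTTAGA does not match either.
With no annealing site for primer 2, no amplification occurs.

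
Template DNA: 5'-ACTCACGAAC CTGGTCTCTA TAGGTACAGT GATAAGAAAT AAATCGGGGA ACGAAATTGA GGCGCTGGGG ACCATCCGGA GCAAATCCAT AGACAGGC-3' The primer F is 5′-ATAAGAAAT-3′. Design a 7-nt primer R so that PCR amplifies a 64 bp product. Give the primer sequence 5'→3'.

The forward primer binds at positions 32–40, so a 64 bp product ends at position 32 + 64 − 1 = 95.
The reverse primer anneals to the top strand over positions 89–95, i.e. to ATAGACA.
Its sequence written 5'→3' is the reverse complement: TGTCTAT.

5'-TGTCTAT-3'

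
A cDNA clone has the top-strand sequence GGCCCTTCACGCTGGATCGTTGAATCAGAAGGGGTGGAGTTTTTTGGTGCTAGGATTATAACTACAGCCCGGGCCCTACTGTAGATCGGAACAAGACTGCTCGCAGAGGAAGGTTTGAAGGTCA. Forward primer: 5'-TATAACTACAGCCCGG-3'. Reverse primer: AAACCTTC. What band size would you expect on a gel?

60 bp

Scanning the template, TATAACTACAGCCCGG occurs at positions 57–72; this primer anneals to the bottom strand there with its 3' end pointing downstream.
Taking the reverse complement of AAACCTTC gives GAAGGTTT, found at positions 109–116 on the template; the primer anneals here to the top strand with its 3' end pointing upstream.
The product runs from position 57 to position 116, so its length is 116 − 57 + 1 = 60 bp.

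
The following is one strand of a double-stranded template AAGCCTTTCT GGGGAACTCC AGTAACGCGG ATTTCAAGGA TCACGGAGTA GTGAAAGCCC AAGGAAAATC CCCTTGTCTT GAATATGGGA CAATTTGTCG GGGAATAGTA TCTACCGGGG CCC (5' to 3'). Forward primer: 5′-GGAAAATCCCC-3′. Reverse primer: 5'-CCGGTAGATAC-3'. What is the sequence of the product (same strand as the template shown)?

5'-GGAAAATCCCCTTGTCTTGAATATGGGACAATTTGTCGGGGAATAGTATCTACCGG-3'

Forward primer GGAAAATCCCC is found on the top strand at positions 63–73.
The reverse primer's reverse complement is GTATCTACCGG, which matches the template at positions 108–118.
The product is the template from position 63 through 118 (56 bp).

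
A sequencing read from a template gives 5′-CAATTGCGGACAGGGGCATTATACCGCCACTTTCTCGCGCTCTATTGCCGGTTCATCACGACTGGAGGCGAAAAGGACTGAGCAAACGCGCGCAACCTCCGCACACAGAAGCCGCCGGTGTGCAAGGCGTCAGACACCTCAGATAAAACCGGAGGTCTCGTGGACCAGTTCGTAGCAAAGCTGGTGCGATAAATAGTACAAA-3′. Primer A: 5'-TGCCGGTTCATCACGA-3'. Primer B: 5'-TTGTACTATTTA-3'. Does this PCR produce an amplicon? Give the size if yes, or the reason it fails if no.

Yes — a 156 bp product.

Primer A (TGCCGGTTCATCACGA) matches the top strand at positions 46–61; it acts as a forward primer.
Primer B's reverse complement is TAAATAGTACAA, matching the top strand at positions 190–201; it acts as a reverse primer.
The 3' ends face each other across positions 46–201, giving a 156 bp product.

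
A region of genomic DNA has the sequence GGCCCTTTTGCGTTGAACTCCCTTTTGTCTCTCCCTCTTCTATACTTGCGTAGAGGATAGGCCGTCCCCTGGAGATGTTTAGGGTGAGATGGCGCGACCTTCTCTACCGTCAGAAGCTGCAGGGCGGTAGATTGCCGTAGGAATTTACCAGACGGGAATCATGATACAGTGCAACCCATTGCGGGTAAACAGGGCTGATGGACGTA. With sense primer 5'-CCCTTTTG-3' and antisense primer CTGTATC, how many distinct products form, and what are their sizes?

The forward primer CCCTTTTG matches the top strand at positions 3–10, 20–27.
The reverse primer's reverse complement is GATACAG, matching at positions 163–169.
Each forward site pairs with the reverse site to give a product ending at position 169: sizes 167, 150 bp.

Two products: 167 bp, 150 bp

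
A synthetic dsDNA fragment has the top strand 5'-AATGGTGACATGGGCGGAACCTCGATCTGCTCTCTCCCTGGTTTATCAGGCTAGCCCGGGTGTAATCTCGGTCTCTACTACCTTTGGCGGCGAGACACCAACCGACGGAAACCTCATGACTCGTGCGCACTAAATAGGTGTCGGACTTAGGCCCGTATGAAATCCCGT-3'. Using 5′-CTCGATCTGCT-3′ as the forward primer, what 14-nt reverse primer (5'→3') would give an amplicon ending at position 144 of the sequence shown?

5'-CCGACACCTATTTA-3'

The forward primer binds at positions 21–31; the product's 3' end on the top strand is position 144.
The reverse primer anneals to the top strand over positions 131–144, i.e. to TAAATAGGTGTCGG.
Its sequence written 5'→3' is the reverse complement: CCGACACCTATTTA.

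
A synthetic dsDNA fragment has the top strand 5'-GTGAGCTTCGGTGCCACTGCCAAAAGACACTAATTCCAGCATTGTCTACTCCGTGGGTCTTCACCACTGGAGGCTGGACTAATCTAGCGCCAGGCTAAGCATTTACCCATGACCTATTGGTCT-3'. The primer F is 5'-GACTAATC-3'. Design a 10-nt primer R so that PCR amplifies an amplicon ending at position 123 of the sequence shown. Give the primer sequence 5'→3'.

The forward primer binds at positions 77–84; the product's 3' end on the top strand is position 123.
The reverse primer anneals to the top strand over positions 114–123, i.e. to CTATTGGTCT.
Its sequence written 5'→3' is the reverse complement: AGACCAATAG.

5'-AGACCAATAG-3'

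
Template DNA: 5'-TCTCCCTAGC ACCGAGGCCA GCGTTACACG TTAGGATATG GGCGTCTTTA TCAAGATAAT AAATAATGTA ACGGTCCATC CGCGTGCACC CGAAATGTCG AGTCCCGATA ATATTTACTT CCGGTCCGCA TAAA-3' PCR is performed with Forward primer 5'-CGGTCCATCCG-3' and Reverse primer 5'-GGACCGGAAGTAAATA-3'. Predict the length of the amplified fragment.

Scanning the template, CGGTCCATCCG occurs at positions 72–82; this primer anneals to the bottom strand there with its 3' end pointing downstream.
Reverse complement of the reverse primer: TATTTACTTCCGGTCC. This occurs on the top strand at positions 112–127.
Product length = (reverse-primer end) − (forward-primer start) + 1 = 127 − 72 + 1 = 56 bp.

56 bp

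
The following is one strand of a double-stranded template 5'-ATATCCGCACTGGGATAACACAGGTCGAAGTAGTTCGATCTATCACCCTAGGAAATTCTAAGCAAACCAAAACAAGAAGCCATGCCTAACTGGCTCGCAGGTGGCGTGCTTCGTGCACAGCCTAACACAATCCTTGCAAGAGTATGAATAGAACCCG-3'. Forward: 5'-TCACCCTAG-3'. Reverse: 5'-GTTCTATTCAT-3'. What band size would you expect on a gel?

112 bp

The forward primer matches the template at positions 43–51.
Taking the reverse complement of GTTCTATTCAT gives ATGAATAGAAC, found at positions 144–154 on the template; the primer anneals here to the top strand with its 3' end pointing upstream.
The product runs from position 43 to position 154, so its length is 154 − 43 + 1 = 112 bp.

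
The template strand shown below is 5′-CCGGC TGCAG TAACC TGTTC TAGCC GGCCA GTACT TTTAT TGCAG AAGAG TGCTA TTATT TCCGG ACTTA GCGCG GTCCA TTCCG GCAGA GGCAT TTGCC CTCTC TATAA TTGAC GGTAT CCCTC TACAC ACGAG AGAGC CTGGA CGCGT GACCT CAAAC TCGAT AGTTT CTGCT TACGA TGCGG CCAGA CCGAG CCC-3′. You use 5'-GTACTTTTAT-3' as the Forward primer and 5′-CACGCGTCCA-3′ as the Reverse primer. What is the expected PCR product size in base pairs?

121 bp

Forward primer GTACTTTTAT is found on the top strand at positions 31–40.
The reverse primer's reverse complement is TGGACGCGTG, which matches the template at positions 142–151.
The product runs from position 31 to position 151, so its length is 151 − 31 + 1 = 121 bp.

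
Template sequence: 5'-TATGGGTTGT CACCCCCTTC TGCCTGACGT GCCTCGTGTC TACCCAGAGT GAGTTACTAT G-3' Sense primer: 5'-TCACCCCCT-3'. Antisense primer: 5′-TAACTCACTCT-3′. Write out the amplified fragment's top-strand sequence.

5'-TCACCCCCTTCTGCCTGACGTGCCTCGTGTCTACCCAGAGTGAGTTA-3'

Forward primer TCACCCCCT is found on the top strand at positions 10–18.
Reverse complement of the reverse primer: AGAGTGAGTTA. This occurs on the top strand at positions 46–56.
The product is the template from position 10 through 56 (47 bp).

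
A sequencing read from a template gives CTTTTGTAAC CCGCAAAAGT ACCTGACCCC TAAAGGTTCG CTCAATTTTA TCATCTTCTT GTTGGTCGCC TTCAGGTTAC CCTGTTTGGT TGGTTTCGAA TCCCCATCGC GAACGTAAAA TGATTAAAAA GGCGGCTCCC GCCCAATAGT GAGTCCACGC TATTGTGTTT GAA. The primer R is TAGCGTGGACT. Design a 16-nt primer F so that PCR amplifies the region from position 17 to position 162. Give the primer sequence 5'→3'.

The reverse primer's reverse complement AGTCCACGCTA matches the template at positions 152–162; the product starts at position 17.
The forward primer is identical to the top strand over positions 17–32: AAGTACCTGACCCCTA.

5'-AAGTACCTGACCCCTA-3'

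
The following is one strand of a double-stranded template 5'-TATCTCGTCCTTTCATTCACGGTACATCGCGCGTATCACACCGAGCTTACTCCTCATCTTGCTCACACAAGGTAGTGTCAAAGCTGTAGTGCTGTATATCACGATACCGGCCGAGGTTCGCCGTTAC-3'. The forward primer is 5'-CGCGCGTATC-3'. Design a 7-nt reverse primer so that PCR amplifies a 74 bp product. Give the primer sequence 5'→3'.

The forward primer binds at positions 28–37, so a 74 bp product ends at position 28 + 74 − 1 = 101.
The reverse primer anneals to the top strand over positions 95–101, i.e. to TATATCA.
Its sequence written 5'→3' is the reverse complement: TGATATA.

5'-TGATATA-3'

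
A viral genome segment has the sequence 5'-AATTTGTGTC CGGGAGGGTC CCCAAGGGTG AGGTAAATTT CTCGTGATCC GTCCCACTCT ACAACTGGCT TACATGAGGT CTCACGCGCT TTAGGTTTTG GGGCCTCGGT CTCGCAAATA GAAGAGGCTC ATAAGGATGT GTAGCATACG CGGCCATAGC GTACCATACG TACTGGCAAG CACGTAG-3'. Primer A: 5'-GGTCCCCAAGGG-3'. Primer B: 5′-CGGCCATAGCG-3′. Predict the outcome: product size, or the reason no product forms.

No product — both primers anneal to the same strand and extend in the same direction.

Primer A (GGTCCCCAAGGG) matches the top strand at positions 17–28 (3' end points downstream).
Primer B (CGGCCATAGCG) also matches the top strand directly, at positions 151–161 — its reverse complement CGCTATGGCCG is not present.
Both primers anneal to the bottom strand with 3' ends pointing the same way, so neither can prime synthesis back toward the other.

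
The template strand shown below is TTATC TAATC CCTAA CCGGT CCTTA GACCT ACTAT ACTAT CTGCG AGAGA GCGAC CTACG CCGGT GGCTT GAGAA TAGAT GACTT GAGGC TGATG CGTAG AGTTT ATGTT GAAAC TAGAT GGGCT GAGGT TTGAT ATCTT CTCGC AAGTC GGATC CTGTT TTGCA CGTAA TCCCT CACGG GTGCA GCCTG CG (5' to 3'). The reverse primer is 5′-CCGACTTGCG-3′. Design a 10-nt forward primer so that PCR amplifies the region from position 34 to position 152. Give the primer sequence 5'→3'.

5'-ATACTATCTG-3'

The reverse primer's reverse complement CGCAAGTCGG matches the template at positions 143–152; the product starts at position 34.
The forward primer is identical to the top strand over positions 34–43: ATACTATCTG.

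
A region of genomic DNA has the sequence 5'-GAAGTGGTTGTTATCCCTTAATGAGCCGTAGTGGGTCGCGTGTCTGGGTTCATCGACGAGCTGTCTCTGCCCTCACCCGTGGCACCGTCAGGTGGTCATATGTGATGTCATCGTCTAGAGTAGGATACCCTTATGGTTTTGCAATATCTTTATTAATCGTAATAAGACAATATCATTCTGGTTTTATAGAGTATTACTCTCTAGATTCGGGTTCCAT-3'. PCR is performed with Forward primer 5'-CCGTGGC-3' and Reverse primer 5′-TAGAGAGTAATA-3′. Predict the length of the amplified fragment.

127 bp

Scanning the template, CCGTGGC occurs at positions 77–83; this primer anneals to the bottom strand there with its 3' end pointing downstream.
Taking the reverse complement of TAGAGAGTAATA gives TATTACTCTCTA, found at positions 192–203 on the template; the primer anneals here to the top strand with its 3' end pointing upstream.
The product runs from position 77 to position 203, so its length is 203 − 77 + 1 = 127 bp.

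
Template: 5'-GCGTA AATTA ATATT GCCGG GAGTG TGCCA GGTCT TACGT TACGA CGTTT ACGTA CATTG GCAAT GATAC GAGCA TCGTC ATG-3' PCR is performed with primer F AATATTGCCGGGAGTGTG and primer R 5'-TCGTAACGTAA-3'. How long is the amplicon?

36 bp

Scanning the template, AATATTGCCGGGAGTGTG occurs at positions 10–27; this primer anneals to the bottom strand there with its 3' end pointing downstream.
Taking the reverse complement of TCGTAACGTAA gives TTACGTTACGA, found at positions 35–45 on the template; the primer anneals here to the top strand with its 3' end pointing upstream.
Amplicon spans positions 10–45: 36 bp.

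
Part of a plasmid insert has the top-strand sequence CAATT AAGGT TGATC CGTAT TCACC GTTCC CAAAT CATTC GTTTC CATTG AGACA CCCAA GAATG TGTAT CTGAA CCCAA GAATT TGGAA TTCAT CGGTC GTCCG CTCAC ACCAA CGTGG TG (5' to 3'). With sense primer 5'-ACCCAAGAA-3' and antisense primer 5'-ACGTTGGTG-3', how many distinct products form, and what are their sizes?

The forward primer ACCCAAGAA matches the top strand at positions 55–63, 75–83.
The reverse primer's reverse complement is CACCAACGT, matching at positions 110–118.
Each forward site pairs with the reverse site to give a product ending at position 118: sizes 64, 44 bp.

Two products: 64 bp, 44 bp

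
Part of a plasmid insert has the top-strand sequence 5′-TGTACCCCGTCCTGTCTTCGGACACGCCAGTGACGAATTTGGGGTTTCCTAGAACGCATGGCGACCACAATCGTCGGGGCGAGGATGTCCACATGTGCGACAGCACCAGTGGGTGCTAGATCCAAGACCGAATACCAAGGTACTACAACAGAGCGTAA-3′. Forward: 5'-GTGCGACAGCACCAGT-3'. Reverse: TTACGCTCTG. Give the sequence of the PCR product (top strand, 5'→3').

5'-GTGCGACAGCACCAGTGGGTGCTAGATCCAAGACCGAATACCAAGGTACTACAACAGAGCGTAA-3'

Scanning the template, GTGCGACAGCACCAGT occurs at positions 95–110; this primer anneals to the bottom strand there with its 3' end pointing downstream.
Reverse complement of the reverse primer: CAGAGCGTAA. This occurs on the top strand at positions 149–158.
The product is the template from position 95 through 158 (64 bp).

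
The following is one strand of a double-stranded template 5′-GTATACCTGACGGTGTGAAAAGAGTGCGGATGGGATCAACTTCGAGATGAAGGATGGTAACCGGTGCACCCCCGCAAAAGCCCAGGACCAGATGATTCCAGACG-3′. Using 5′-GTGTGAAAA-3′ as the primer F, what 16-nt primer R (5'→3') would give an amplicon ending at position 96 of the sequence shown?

5'-ATCATCTGGTCCTGGG-3'

The forward primer binds at positions 13–21; the product's 3' end on the top strand is position 96.
The reverse primer anneals to the top strand over positions 81–96, i.e. to CCCAGGACCAGATGAT.
Its sequence written 5'→3' is the reverse complement: ATCATCTGGTCCTGGG.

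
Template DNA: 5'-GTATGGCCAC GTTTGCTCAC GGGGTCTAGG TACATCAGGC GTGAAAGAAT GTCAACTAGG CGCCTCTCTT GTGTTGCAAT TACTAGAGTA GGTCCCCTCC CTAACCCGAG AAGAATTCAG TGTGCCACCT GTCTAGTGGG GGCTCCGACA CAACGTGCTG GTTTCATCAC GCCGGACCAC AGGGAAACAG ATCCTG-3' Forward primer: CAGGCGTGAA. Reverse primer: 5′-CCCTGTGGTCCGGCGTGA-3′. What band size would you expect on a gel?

149 bp

The forward primer matches the template at positions 36–45.
The reverse primer's reverse complement is TCACGCCGGACCACAGGG, which matches the template at positions 167–184.
The product runs from position 36 to position 184, so its length is 184 − 36 + 1 = 149 bp.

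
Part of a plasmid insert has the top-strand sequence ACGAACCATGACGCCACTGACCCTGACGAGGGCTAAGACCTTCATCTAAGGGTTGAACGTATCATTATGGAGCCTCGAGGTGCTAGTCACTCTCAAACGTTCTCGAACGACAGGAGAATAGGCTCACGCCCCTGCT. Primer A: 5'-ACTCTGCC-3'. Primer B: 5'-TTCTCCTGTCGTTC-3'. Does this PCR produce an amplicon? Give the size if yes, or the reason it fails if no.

No product — primer A has no binding site in the template.

Primer A (ACTCTGCC) does not match the top strand, and its reverse complement GGCAGAGT does not match either.
With no annealing site for primer A, no amplification occurs.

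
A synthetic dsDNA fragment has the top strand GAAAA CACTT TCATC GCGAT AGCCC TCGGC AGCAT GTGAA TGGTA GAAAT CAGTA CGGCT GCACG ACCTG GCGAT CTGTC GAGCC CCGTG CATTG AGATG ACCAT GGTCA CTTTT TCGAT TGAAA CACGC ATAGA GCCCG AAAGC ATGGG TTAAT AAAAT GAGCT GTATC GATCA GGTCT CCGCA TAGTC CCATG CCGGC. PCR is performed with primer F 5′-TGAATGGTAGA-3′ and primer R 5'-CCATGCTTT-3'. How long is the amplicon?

Forward primer TGAATGGTAGA is found on the top strand at positions 37–47.
Taking the reverse complement of CCATGCTTT gives AAAGCATGG, found at positions 141–149 on the template; the primer anneals here to the top strand with its 3' end pointing upstream.
Product length = (reverse-primer end) − (forward-primer start) + 1 = 149 − 37 + 1 = 113 bp.

113 bp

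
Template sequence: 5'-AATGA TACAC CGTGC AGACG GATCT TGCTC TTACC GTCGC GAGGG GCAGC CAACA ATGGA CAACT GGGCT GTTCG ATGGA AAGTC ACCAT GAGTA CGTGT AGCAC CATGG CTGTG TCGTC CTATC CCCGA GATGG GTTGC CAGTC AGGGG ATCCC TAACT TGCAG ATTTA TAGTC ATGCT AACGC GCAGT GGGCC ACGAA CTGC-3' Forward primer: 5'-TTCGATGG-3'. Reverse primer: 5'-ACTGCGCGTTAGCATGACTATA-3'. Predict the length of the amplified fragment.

The forward primer matches the template at positions 72–79.
The reverse primer's reverse complement is TATAGTCATGCTAACGCGCAGT, which matches the template at positions 169–190.
Product length = (reverse-primer end) − (forward-primer start) + 1 = 190 − 72 + 1 = 119 bp.

119 bp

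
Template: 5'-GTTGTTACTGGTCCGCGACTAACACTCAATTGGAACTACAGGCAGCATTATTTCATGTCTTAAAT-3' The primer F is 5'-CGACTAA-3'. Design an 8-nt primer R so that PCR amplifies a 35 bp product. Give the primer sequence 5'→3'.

The forward primer binds at positions 16–22, so a 35 bp product ends at position 16 + 35 − 1 = 50.
The reverse primer anneals to the top strand over positions 43–50, i.e. to CAGCATTA.
Its sequence written 5'→3' is the reverse complement: TAATGCTG.

5'-TAATGCTG-3'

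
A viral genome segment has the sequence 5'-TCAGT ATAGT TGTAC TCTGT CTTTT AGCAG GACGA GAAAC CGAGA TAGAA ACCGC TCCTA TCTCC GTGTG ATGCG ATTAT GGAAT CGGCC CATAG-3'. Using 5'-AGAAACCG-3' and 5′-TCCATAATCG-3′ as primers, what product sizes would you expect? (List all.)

49 bp, 37 bp

The forward primer AGAAACCG matches the top strand at positions 35–42, 47–54.
The reverse primer's reverse complement is CGATTATGGA, matching at positions 74–83.
Each forward site pairs with the reverse site to give a product ending at position 83: sizes 49, 37 bp.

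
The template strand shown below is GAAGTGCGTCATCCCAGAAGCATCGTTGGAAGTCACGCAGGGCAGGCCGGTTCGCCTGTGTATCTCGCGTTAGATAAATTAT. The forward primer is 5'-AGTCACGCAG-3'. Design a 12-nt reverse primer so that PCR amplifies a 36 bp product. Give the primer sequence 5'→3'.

5'-GAGATACACAGG-3'

The forward primer binds at positions 31–40, so a 36 bp product ends at position 31 + 36 − 1 = 66.
The reverse primer anneals to the top strand over positions 55–66, i.e. to CCTGTGTATCTC.
Its sequence written 5'→3' is the reverse complement: GAGATACACAGG.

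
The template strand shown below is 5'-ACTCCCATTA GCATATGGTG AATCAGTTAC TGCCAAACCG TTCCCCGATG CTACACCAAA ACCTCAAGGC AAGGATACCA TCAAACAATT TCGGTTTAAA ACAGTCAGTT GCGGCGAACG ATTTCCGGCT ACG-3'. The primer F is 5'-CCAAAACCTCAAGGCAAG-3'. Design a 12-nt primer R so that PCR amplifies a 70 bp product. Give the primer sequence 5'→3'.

5'-GAAATCGTTCGC-3'

The forward primer binds at positions 56–73, so a 70 bp product ends at position 56 + 70 − 1 = 125.
The reverse primer anneals to the top strand over positions 114–125, i.e. to GCGAACGATTTC.
Its sequence written 5'→3' is the reverse complement: GAAATCGTTCGC.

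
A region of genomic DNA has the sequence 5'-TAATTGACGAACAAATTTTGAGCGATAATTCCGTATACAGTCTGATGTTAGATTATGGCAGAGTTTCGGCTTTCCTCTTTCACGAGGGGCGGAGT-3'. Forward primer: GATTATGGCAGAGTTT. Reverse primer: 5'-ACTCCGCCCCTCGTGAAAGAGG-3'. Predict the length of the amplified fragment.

Scanning the template, GATTATGGCAGAGTTT occurs at positions 51–66; this primer anneals to the bottom strand there with its 3' end pointing downstream.
The reverse primer's reverse complement is CCTCTTTCACGAGGGGCGGAGT, which matches the template at positions 74–95.
Product length = (reverse-primer end) − (forward-primer start) + 1 = 95 − 51 + 1 = 45 bp.

45 bp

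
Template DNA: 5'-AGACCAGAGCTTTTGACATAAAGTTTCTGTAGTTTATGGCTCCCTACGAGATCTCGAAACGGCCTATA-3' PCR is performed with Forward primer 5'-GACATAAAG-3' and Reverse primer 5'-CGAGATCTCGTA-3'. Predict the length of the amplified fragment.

Scanning the template, GACATAAAG occurs at positions 15–23; this primer anneals to the bottom strand there with its 3' end pointing downstream.
Taking the reverse complement of CGAGATCTCGTA gives TACGAGATCTCG, found at positions 45–56 on the template; the primer anneals here to the top strand with its 3' end pointing upstream.
Product length = (reverse-primer end) − (forward-primer start) + 1 = 56 − 15 + 1 = 42 bp.

42 bp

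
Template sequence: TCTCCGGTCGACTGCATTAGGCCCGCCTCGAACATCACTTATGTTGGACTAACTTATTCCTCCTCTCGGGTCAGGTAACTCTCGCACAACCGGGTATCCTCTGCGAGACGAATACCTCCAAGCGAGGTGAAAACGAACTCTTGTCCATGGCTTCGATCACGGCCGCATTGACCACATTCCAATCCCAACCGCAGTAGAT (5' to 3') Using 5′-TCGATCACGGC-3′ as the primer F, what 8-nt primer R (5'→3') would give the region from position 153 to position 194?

The product's 3' end on the top strand is position 194.
The reverse primer anneals to the top strand over positions 187–194, i.e. to AACCGCAG.
Its sequence written 5'→3' is the reverse complement: CTGCGGTT.

5'-CTGCGGTT-3'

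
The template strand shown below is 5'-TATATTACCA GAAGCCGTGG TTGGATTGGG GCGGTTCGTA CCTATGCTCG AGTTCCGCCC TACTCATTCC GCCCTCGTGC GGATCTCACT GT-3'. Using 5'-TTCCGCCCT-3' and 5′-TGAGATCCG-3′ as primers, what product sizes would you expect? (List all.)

The forward primer TTCCGCCCT matches the top strand at positions 53–61, 67–75.
The reverse primer's reverse complement is CGGATCTCA, matching at positions 80–88.
Each forward site pairs with the reverse site to give a product ending at position 88: sizes 36, 22 bp.

36 bp, 22 bp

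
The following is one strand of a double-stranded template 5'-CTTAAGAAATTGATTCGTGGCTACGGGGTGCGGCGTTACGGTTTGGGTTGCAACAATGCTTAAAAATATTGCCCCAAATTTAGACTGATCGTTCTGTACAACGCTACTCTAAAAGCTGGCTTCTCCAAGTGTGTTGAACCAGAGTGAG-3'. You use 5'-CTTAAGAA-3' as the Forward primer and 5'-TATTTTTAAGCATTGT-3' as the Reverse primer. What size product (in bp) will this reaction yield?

Scanning the template, CTTAAGAA occurs at positions 1–8; this primer anneals to the bottom strand there with its 3' end pointing downstream.
Reverse complement of the reverse primer: ACAATGCTTAAAAATA. This occurs on the top strand at positions 53–68.
The product runs from position 1 to position 68, so its length is 68 − 1 + 1 = 68 bp.

68 bp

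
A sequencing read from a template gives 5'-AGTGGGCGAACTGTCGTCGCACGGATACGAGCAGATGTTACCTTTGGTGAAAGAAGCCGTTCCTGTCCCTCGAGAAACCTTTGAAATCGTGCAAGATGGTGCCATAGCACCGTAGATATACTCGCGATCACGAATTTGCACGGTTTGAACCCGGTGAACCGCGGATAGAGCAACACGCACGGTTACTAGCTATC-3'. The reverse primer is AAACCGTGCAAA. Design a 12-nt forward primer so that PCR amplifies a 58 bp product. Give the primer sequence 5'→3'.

5'-GTGCAAGATGGT-3'

The reverse primer's reverse complement TTTGCACGGTTT matches the template at positions 135–146, so the product ends at position 146.
A 58 bp product then starts at position 146 − 58 + 1 = 89.
The forward primer is identical to the top strand there: GTGCAAGATGGT.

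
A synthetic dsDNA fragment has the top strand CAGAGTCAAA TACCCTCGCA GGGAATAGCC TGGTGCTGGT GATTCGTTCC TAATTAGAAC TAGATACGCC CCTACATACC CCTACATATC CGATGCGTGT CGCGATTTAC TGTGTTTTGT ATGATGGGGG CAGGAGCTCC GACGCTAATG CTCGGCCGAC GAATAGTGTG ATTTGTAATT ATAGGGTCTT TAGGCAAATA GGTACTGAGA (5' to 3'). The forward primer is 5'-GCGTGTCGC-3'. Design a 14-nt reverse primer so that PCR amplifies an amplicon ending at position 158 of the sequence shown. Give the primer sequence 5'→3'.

5'-CGGCCGAGCATTAG-3'

The forward primer binds at positions 95–103; the product's 3' end on the top strand is position 158.
The reverse primer anneals to the top strand over positions 145–158, i.e. to CTAATGCTCGGCCG.
Its sequence written 5'→3' is the reverse complement: CGGCCGAGCATTAG.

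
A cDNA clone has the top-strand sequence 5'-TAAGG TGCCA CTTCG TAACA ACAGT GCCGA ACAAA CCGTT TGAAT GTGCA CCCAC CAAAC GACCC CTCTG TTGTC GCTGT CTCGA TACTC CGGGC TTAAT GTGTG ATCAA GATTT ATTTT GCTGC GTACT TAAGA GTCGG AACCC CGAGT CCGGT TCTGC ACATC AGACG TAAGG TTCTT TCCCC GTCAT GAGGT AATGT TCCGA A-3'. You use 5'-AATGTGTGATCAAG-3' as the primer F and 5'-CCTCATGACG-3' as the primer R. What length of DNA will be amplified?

The forward primer matches the template at positions 98–111.
Reverse complement of the reverse primer: CGTCATGAGG. This occurs on the top strand at positions 185–194.
The product runs from position 98 to position 194, so its length is 194 − 98 + 1 = 97 bp.

97 bp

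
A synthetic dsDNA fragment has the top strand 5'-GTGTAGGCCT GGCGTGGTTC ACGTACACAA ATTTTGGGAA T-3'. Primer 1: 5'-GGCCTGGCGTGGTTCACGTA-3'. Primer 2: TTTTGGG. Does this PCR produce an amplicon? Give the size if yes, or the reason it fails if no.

Primer 1 (GGCCTGGCGTGGTTCACGTA) matches the top strand at positions 6–25 (3' end points downstream).
Primer 2 (TTTTGGG) also matches the top strand directly, at positions 32–38 — its reverse complement CCCAAAA is not present.
Both primers anneal to the bottom strand with 3' ends pointing the same way, so neither can prime synthesis back toward the other.

No product — both primers anneal to the same strand and extend in the same direction.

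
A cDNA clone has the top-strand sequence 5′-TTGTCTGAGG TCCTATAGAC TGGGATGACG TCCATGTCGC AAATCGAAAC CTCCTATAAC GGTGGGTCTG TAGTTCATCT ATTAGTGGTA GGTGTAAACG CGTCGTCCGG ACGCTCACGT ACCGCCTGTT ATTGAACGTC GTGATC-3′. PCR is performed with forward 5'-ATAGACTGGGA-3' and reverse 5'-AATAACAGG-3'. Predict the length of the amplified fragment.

119 bp

Scanning the template, ATAGACTGGGA occurs at positions 15–25; this primer anneals to the bottom strand there with its 3' end pointing downstream.
The reverse primer's reverse complement is CCTGTTATT, which matches the template at positions 125–133.
The product runs from position 15 to position 133, so its length is 133 − 15 + 1 = 119 bp.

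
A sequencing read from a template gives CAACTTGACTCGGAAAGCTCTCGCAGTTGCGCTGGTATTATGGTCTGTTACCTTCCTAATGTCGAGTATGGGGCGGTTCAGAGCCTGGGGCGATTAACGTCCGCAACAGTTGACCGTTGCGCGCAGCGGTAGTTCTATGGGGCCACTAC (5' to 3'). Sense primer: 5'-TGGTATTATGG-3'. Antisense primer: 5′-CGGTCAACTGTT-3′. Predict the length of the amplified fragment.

Scanning the template, TGGTATTATGG occurs at positions 33–43; this primer anneals to the bottom strand there with its 3' end pointing downstream.
Taking the reverse complement of CGGTCAACTGTT gives AACAGTTGACCG, found at positions 105–116 on the template; the primer anneals here to the top strand with its 3' end pointing upstream.
Product length = (reverse-primer end) − (forward-primer start) + 1 = 116 − 33 + 1 = 84 bp.

84 bp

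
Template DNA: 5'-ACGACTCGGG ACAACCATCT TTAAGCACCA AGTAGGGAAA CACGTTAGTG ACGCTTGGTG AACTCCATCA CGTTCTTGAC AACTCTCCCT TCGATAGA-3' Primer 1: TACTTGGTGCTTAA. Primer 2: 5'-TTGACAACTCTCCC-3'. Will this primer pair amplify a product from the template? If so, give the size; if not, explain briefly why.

Primer 1 (TACTTGGTGCTTAA) has reverse complement TTAAGCACCAAGTA, which matches the top strand at positions 21–34; primer 1 anneals to the top strand there with its 3' end pointing upstream toward position 21.
Primer 2 (TTGACAACTCTCCC) matches the top strand directly at positions 76–89; it anneals to the bottom strand with its 3' end pointing downstream toward position 89.
The 3' ends diverge (primer 1 extends toward position 1, primer 2 toward position 98), so the primers never converge on a shared product.

No product — the primers' 3' ends point away from each other.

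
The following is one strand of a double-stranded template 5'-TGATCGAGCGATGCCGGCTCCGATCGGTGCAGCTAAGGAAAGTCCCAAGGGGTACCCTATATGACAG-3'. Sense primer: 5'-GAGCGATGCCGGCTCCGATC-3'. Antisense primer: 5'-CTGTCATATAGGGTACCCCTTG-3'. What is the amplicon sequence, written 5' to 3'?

Forward primer GAGCGATGCCGGCTCCGATC is found on the top strand at positions 6–25.
Reverse complement of the reverse primer: CAAGGGGTACCCTATATGACAG. This occurs on the top strand at positions 46–67.
The product is the template from position 6 through 67 (62 bp).

5'-GAGCGATGCCGGCTCCGATCGGTGCAGCTAAGGAAAGTCCCAAGGGGTACCCTATATGACAG-3'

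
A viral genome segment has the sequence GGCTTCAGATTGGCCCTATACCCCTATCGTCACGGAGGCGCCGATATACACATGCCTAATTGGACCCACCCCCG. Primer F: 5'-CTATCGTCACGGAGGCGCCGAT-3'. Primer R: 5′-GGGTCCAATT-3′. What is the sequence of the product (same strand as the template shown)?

5'-CTATCGTCACGGAGGCGCCGATATACACATGCCTAATTGGACCC-3'

Scanning the template, CTATCGTCACGGAGGCGCCGAT occurs at positions 24–45; this primer anneals to the bottom strand there with its 3' end pointing downstream.
Reverse complement of the reverse primer: AATTGGACCC. This occurs on the top strand at positions 58–67.
The product is the template from position 24 through 67 (44 bp).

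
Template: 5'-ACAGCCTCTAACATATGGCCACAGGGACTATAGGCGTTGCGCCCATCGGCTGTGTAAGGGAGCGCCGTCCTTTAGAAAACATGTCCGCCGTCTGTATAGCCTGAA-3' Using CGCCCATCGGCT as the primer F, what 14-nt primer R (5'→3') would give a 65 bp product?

5'-TCAGGCTATACAGA-3'

The forward primer binds at positions 40–51, so a 65 bp product ends at position 40 + 65 − 1 = 104.
The reverse primer anneals to the top strand over positions 91–104, i.e. to TCTGTATAGCCTGA.
Its sequence written 5'→3' is the reverse complement: TCAGGCTATACAGA.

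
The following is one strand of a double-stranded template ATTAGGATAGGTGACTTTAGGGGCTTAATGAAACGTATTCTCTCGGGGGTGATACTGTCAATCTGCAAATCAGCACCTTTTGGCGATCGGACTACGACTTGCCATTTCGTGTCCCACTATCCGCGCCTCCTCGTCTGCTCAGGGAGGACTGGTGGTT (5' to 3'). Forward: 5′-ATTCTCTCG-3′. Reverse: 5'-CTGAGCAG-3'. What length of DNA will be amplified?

106 bp

The forward primer matches the template at positions 37–45.
Taking the reverse complement of CTGAGCAG gives CTGCTCAG, found at positions 135–142 on the template; the primer anneals here to the top strand with its 3' end pointing upstream.
The product runs from position 37 to position 142, so its length is 142 − 37 + 1 = 106 bp.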